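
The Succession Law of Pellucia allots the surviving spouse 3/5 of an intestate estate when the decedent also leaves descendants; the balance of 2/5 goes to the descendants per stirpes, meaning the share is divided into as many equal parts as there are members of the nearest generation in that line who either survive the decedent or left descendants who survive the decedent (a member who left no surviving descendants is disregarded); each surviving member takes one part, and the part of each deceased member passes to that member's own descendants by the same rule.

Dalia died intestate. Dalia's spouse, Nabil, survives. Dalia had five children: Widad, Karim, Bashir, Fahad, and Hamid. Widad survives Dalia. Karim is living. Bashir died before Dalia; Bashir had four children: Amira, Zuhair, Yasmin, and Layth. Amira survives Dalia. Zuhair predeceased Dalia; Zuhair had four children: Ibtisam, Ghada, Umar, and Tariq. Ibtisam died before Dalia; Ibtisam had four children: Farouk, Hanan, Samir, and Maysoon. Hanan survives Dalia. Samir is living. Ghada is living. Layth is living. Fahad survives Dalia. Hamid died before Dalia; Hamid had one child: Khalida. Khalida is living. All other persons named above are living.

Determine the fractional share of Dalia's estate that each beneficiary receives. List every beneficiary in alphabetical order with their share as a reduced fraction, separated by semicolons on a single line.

Amira 1/50; Fahad 2/25; Farouk 1/800; Ghada 1/200; Hanan 1/800; Karim 2/25; Khalida 2/25; Layth 1/50; Maysoon 1/800; Nabil 3/5; Samir 1/800; Tariq 1/200; Umar 1/200; Widad 2/25; Yasmin 1/50

Nabil, as surviving spouse, takes 3/5.
The remaining 2/5 passes to Dalia's descendants per stirpes.
The 2/5 is divided into 5 equal shares of 2/25 among Widad, Karim, Bashir, Fahad, Hamid.
Widad is living and takes 2/25.
Karim is living and takes 2/25.
Bashir predeceased; the 2/25 allotted to Bashir's branch passes to Bashir's issue by representation.
The 2/25 is divided into 4 equal shares of 1/50 among Amira, Zuhair, Yasmin, Layth.
Amira is living and takes 1/50.
Zuhair predeceased; the 1/50 allotted to Zuhair's branch passes to Zuhair's issue by representation.
The 1/50 is divided into 4 equal shares of 1/200 among Ibtisam, Ghada, Umar, Tariq.
Ibtisam predeceased; the 1/200 allotted to Ibtisam's branch passes to Ibtisam's issue by representation.
The 1/200 is divided into 4 equal shares of 1/800 among Farouk, Hanan, Samir, Maysoon.
Farouk is living and takes 1/800.
Hanan is living and takes 1/800.
Samir is living and takes 1/800.
Maysoon is living and takes 1/800.
Ghada is living and takes 1/200.
Umar is living and takes 1/200.
Tariq is living and takes 1/200.
Yasmin is living and takes 1/50.
Layth is living and takes 1/50.
Fahad is living and takes 2/25.
Hamid predeceased; the 2/25 allotted to Hamid's branch passes to Hamid's issue by representation.
Khalida is the sole taker at this level and receives the full 2/25.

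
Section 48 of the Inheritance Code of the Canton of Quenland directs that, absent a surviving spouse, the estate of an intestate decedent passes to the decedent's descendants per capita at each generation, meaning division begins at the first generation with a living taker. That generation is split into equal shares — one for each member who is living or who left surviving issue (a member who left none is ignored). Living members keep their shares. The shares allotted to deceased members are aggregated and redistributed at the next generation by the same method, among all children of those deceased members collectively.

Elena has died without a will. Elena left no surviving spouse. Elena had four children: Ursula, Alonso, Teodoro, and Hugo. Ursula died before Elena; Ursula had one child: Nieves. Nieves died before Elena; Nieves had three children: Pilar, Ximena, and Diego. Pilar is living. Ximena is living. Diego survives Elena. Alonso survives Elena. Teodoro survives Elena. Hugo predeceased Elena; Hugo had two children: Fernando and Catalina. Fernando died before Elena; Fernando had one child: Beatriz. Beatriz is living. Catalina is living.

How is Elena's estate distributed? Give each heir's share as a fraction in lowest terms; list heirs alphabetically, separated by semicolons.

There is no surviving spouse, so the entire estate passes to Elena's descendants per capita at each generation.
At generation 1 (Ursula, Alonso, Teodoro, Hugo) there are 4 shares of (1)/4 = 1/4 each.
Living: Alonso and Teodoro — each takes 1/4.
Deceased: Ursula and Hugo. Their combined 1/2 is pooled and carried to generation 2.
At generation 2 (Nieves, Fernando, Catalina) there are 3 shares of (1/2)/3 = 1/6 each.
Living: Catalina — each takes 1/6.
Deceased: Nieves and Fernando. Their combined 1/3 is pooled and carried to generation 3.
At generation 3 (Pilar, Ximena, Diego, Beatriz) there are 4 shares of (1/3)/4 = 1/12 each.
Living: Pilar, Ximena, Diego, and Beatriz — each takes 1/12.

Alonso 1/4; Beatriz 1/12; Catalina 1/6; Diego 1/12; Pilar 1/12; Teodoro 1/4; Ximena 1/12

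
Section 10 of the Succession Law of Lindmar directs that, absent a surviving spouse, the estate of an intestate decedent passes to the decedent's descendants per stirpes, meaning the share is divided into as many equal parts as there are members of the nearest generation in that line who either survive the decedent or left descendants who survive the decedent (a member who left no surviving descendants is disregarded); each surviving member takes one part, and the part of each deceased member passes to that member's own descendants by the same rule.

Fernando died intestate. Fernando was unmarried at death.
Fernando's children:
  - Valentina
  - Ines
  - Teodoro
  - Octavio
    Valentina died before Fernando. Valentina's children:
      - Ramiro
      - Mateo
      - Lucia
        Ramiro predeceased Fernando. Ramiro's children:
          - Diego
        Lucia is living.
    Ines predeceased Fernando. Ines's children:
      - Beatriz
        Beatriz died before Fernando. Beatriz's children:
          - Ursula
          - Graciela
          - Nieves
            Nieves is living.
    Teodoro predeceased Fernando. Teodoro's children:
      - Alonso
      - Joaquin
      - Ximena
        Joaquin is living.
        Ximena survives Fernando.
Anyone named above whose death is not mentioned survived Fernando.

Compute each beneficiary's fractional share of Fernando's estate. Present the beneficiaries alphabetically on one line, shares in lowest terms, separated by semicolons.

Alonso 1/12; Diego 1/12; Graciela 1/12; Joaquin 1/12; Lucia 1/12; Mateo 1/12; Nieves 1/12; Octavio 1/4; Ursula 1/12; Ximena 1/12

There is no surviving spouse, so the entire estate passes to Fernando's descendants per stirpes.
The estate is divided into 4 equal shares of 1/4 among Valentina, Ines, Teodoro, Octavio.
Valentina predeceased; the 1/4 allotted to Valentina's branch passes to Valentina's issue by representation.
The 1/4 is divided into 3 equal shares of 1/12 among Ramiro, Mateo, Lucia.
Ramiro predeceased; the 1/12 allotted to Ramiro's branch passes to Ramiro's issue by representation.
Diego is the sole taker at this level and receives the full 1/12.
Mateo is living and takes 1/12.
Lucia is living and takes 1/12.
Ines predeceased; the 1/4 allotted to Ines's branch passes to Ines's issue by representation.
Beatriz's line is the sole branch at this level, so the full 1/4 passes to Beatriz's issue by representation.
The 1/4 is divided into 3 equal shares of 1/12 among Ursula, Graciela, Nieves.
Ursula is living and takes 1/12.
Graciela is living and takes 1/12.
Nieves is living and takes 1/12.
Teodoro predeceased; the 1/4 allotted to Teodoro's branch passes to Teodoro's issue by representation.
The 1/4 is divided into 3 equal shares of 1/12 among Alonso, Joaquin, Ximena.
Alonso is living and takes 1/12.
Joaquin is living and takes 1/12.
Ximena is living and takes 1/12.
Octavio is living and takes 1/4.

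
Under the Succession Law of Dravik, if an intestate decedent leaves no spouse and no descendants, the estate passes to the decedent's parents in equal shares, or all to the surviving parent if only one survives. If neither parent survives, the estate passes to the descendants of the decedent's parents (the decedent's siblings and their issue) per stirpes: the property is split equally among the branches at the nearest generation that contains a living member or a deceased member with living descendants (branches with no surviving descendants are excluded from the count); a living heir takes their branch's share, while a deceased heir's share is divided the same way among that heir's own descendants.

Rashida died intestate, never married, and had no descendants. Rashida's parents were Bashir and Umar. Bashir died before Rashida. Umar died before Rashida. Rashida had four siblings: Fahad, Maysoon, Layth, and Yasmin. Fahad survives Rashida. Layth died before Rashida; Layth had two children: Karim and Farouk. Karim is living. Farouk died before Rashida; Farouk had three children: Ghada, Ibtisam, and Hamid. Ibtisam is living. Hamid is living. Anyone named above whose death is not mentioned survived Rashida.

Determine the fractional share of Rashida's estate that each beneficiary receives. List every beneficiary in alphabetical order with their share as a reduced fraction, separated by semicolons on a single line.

Fahad 1/4; Ghada 1/24; Hamid 1/24; Ibtisam 1/24; Karim 1/8; Maysoon 1/4; Yasmin 1/4

Neither parent survives and there are no descendants, so the estate passes to Rashida's siblings and their issue per stirpes.
The estate is divided into 4 equal shares of 1/4 among Fahad, Maysoon, Layth, Yasmin.
Fahad is living and takes 1/4.
Maysoon is living and takes 1/4.
Layth predeceased; the 1/4 allotted to Layth's branch passes to Layth's issue by representation.
The 1/4 is divided into 2 equal shares of 1/8 among Karim, Farouk.
Karim is living and takes 1/8.
Farouk predeceased; the 1/8 allotted to Farouk's branch passes to Farouk's issue by representation.
The 1/8 is divided into 3 equal shares of 1/24 among Ghada, Ibtisam, Hamid.
Ghada is living and takes 1/24.
Ibtisam is living and takes 1/24.
Hamid is living and takes 1/24.
Yasmin is living and takes 1/4.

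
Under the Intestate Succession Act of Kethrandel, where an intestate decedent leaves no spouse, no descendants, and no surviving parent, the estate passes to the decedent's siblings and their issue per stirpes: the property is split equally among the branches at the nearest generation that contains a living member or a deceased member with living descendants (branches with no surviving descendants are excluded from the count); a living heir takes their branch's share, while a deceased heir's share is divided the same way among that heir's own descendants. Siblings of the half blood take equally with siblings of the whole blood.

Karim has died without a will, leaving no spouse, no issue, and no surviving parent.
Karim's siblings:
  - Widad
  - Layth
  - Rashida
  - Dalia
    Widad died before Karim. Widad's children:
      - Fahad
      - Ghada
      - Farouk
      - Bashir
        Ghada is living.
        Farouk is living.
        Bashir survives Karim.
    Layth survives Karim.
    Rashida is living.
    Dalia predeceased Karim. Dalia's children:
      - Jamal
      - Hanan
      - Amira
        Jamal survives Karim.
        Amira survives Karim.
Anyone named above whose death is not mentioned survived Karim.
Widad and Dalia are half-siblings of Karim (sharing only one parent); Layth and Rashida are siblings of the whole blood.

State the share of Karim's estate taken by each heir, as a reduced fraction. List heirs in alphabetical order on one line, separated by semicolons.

No spouse, descendants, or parent survives, so the estate passes to Karim's siblings per stirpes.
Half-blood and whole-blood siblings take equally under the stated rule.
The estate is divided into 4 equal shares of 1/4 among Widad, Layth, Rashida, Dalia.
Widad predeceased; the 1/4 allotted to Widad's branch passes to Widad's issue by representation.
The 1/4 is divided into 4 equal shares of 1/16 among Fahad, Ghada, Farouk, Bashir.
Fahad is living and takes 1/16.
Ghada is living and takes 1/16.
Farouk is living and takes 1/16.
Bashir is living and takes 1/16.
Layth is living and takes 1/4.
Rashida is living and takes 1/4.
Dalia predeceased; the 1/4 allotted to Dalia's branch passes to Dalia's issue by representation.
The 1/4 is divided into 3 equal shares of 1/12 among Jamal, Hanan, Amira.
Jamal is living and takes 1/12.
Hanan is living and takes 1/12.
Amira is living and takes 1/12.

Amira 1/12; Bashir 1/16; Fahad 1/16; Farouk 1/16; Ghada 1/16; Hanan 1/12; Jamal 1/12; Layth 1/4; Rashida 1/4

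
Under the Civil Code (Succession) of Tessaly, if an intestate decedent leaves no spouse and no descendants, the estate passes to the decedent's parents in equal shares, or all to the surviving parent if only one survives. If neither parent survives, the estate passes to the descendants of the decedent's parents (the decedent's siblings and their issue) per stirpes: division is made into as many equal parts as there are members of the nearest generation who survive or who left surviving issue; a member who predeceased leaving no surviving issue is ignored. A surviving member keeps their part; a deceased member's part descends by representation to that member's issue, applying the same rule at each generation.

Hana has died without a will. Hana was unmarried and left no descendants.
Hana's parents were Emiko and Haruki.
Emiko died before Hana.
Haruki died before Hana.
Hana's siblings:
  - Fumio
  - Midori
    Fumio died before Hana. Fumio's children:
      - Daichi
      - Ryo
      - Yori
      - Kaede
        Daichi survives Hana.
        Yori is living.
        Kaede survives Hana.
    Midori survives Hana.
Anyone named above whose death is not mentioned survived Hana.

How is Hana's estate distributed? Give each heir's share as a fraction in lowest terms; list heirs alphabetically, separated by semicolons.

Daichi 1/8; Kaede 1/8; Midori 1/2; Ryo 1/8; Yori 1/8

Neither parent survives and there are no descendants, so the estate passes to Hana's siblings and their issue per stirpes.
The estate is divided into 2 equal shares of 1/2 among Fumio, Midori.
Fumio predeceased; the 1/2 allotted to Fumio's branch passes to Fumio's issue by representation.
The 1/2 is divided into 4 equal shares of 1/8 among Daichi, Ryo, Yori, Kaede.
Daichi is living and takes 1/8.
Ryo is living and takes 1/8.
Yori is living and takes 1/8.
Kaede is living and takes 1/8.
Midori is living and takes 1/2.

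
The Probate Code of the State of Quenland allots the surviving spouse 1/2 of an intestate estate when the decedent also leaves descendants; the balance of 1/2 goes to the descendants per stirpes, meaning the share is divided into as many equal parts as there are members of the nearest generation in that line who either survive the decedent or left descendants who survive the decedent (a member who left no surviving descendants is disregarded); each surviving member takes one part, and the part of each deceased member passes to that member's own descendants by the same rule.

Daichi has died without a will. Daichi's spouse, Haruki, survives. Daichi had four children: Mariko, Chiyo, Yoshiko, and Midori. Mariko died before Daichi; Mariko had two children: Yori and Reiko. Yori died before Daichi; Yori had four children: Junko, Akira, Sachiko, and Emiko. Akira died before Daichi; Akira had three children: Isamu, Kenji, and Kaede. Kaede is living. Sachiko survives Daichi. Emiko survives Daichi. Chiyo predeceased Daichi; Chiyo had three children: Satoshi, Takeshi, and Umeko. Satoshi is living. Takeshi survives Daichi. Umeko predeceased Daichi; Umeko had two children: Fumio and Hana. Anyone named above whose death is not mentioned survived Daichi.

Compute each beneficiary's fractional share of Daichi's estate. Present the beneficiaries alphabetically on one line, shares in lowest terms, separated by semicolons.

Haruki, as surviving spouse, takes 1/2.
The remaining 1/2 passes to Daichi's descendants per stirpes.
The 1/2 is divided into 4 equal shares of 1/8 among Mariko, Chiyo, Yoshiko, Midori.
Mariko predeceased; the 1/8 allotted to Mariko's branch passes to Mariko's issue by representation.
The 1/8 is divided into 2 equal shares of 1/16 among Yori, Reiko.
Yori predeceased; the 1/16 allotted to Yori's branch passes to Yori's issue by representation.
The 1/16 is divided into 4 equal shares of 1/64 among Junko, Akira, Sachiko, Emiko.
Junko is living and takes 1/64.
Akira predeceased; the 1/64 allotted to Akira's branch passes to Akira's issue by representation.
The 1/64 is divided into 3 equal shares of 1/192 among Isamu, Kenji, Kaede.
Isamu is living and takes 1/192.
Kenji is living and takes 1/192.
Kaede is living and takes 1/192.
Sachiko is living and takes 1/64.
Emiko is living and takes 1/64.
Reiko is living and takes 1/16.
Chiyo predeceased; the 1/8 allotted to Chiyo's branch passes to Chiyo's issue by representation.
The 1/8 is divided into 3 equal shares of 1/24 among Satoshi, Takeshi, Umeko.
Satoshi is living and takes 1/24.
Takeshi is living and takes 1/24.
Umeko predeceased; the 1/24 allotted to Umeko's branch passes to Umeko's issue by representation.
The 1/24 is divided into 2 equal shares of 1/48 among Fumio, Hana.
Fumio is living and takes 1/48.
Hana is living and takes 1/48.
Yoshiko is living and takes 1/8.
Midori is living and takes 1/8.

Emiko 1/64; Fumio 1/48; Hana 1/48; Haruki 1/2; Isamu 1/192; Junko 1/64; Kaede 1/192; Kenji 1/192; Midori 1/8; Reiko 1/16; Sachiko 1/64; Satoshi 1/24; Takeshi 1/24; Yoshiko 1/8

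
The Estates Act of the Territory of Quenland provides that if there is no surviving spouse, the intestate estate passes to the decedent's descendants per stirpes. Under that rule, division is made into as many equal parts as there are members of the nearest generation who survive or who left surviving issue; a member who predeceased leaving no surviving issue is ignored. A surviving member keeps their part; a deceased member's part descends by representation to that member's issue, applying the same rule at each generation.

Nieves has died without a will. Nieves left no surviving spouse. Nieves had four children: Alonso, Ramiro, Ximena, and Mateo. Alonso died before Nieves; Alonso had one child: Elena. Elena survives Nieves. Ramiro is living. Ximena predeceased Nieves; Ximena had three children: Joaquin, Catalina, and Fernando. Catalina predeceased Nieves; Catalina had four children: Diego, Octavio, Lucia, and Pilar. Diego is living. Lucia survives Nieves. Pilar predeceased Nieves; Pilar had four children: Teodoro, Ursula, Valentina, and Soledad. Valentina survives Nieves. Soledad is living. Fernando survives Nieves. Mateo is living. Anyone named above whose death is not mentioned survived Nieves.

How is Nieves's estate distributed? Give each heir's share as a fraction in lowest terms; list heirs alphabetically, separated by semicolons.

Diego 1/48; Elena 1/4; Fernando 1/12; Joaquin 1/12; Lucia 1/48; Mateo 1/4; Octavio 1/48; Ramiro 1/4; Soledad 1/192; Teodoro 1/192; Ursula 1/192; Valentina 1/192

There is no surviving spouse, so the entire estate passes to Nieves's descendants per stirpes.
The estate is divided into 4 equal shares of 1/4 among Alonso, Ramiro, Ximena, Mateo.
Alonso predeceased; the 1/4 allotted to Alonso's branch passes to Alonso's issue by representation.
Elena is the sole taker at this level and receives the full 1/4.
Ramiro is living and takes 1/4.
Ximena predeceased; the 1/4 allotted to Ximena's branch passes to Ximena's issue by representation.
The 1/4 is divided into 3 equal shares of 1/12 among Joaquin, Catalina, Fernando.
Joaquin is living and takes 1/12.
Catalina predeceased; the 1/12 allotted to Catalina's branch passes to Catalina's issue by representation.
The 1/12 is divided into 4 equal shares of 1/48 among Diego, Octavio, Lucia, Pilar.
Diego is living and takes 1/48.
Octavio is living and takes 1/48.
Lucia is living and takes 1/48.
Pilar predeceased; the 1/48 allotted to Pilar's branch passes to Pilar's issue by representation.
The 1/48 is divided into 4 equal shares of 1/192 among Teodoro, Ursula, Valentina, Soledad.
Teodoro is living and takes 1/192.
Ursula is living and takes 1/192.
Valentina is living and takes 1/192.
Soledad is living and takes 1/192.
Fernando is living and takes 1/12.
Mateo is living and takes 1/4.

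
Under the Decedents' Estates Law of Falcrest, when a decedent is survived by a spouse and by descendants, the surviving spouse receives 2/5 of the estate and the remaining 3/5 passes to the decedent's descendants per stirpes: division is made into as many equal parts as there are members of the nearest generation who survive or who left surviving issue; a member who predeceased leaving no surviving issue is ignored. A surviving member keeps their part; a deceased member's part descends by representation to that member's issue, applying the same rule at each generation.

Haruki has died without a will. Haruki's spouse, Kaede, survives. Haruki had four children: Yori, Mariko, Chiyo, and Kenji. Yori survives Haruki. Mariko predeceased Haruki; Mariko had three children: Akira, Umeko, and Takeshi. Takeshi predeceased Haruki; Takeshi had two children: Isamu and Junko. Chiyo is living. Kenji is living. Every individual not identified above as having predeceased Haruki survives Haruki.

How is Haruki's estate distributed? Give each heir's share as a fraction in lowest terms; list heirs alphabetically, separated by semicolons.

Akira 1/20; Chiyo 3/20; Isamu 1/40; Junko 1/40; Kaede 2/5; Kenji 3/20; Umeko 1/20; Yori 3/20

Kaede, as surviving spouse, takes 2/5.
The remaining 3/5 passes to Haruki's descendants per stirpes.
The 3/5 is divided into 4 equal shares of 3/20 among Yori, Mariko, Chiyo, Kenji.
Yori is living and takes 3/20.
Mariko predeceased; the 3/20 allotted to Mariko's branch passes to Mariko's issue by representation.
The 3/20 is divided into 3 equal shares of 1/20 among Akira, Umeko, Takeshi.
Akira is living and takes 1/20.
Umeko is living and takes 1/20.
Takeshi predeceased; the 1/20 allotted to Takeshi's branch passes to Takeshi's issue by representation.
The 1/20 is divided into 2 equal shares of 1/40 among Isamu, Junko.
Isamu is living and takes 1/40.
Junko is living and takes 1/40.
Chiyo is living and takes 3/20.
Kenji is living and takes 3/20.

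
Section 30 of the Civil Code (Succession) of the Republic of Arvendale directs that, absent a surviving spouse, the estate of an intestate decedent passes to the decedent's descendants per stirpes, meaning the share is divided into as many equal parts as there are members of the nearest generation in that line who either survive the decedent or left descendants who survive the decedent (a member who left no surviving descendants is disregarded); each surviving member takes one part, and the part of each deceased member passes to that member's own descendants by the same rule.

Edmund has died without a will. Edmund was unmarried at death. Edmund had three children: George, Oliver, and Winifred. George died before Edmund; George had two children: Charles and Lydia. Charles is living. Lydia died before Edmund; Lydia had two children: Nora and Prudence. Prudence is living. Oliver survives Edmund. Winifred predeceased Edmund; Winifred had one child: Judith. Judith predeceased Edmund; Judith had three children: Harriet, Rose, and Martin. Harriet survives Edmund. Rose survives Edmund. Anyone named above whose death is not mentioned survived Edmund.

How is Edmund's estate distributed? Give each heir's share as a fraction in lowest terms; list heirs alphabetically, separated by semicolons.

There is no surviving spouse, so the entire estate passes to Edmund's descendants per stirpes.
The estate is divided into 3 equal shares of 1/3 among George, Oliver, Winifred.
George predeceased; the 1/3 allotted to George's branch passes to George's issue by representation.
The 1/3 is divided into 2 equal shares of 1/6 among Charles, Lydia.
Charles is living and takes 1/6.
Lydia predeceased; the 1/6 allotted to Lydia's branch passes to Lydia's issue by representation.
The 1/6 is divided into 2 equal shares of 1/12 among Nora, Prudence.
Nora is living and takes 1/12.
Prudence is living and takes 1/12.
Oliver is living and takes 1/3.
Winifred predeceased; the 1/3 allotted to Winifred's branch passes to Winifred's issue by representation.
Judith's line is the sole branch at this level, so the full 1/3 passes to Judith's issue by representation.
The 1/3 is divided into 3 equal shares of 1/9 among Harriet, Rose, Martin.
Harriet is living and takes 1/9.
Rose is living and takes 1/9.
Martin is living and takes 1/9.

Charles 1/6; Harriet 1/9; Martin 1/9; Nora 1/12; Oliver 1/3; Prudence 1/12; Rose 1/9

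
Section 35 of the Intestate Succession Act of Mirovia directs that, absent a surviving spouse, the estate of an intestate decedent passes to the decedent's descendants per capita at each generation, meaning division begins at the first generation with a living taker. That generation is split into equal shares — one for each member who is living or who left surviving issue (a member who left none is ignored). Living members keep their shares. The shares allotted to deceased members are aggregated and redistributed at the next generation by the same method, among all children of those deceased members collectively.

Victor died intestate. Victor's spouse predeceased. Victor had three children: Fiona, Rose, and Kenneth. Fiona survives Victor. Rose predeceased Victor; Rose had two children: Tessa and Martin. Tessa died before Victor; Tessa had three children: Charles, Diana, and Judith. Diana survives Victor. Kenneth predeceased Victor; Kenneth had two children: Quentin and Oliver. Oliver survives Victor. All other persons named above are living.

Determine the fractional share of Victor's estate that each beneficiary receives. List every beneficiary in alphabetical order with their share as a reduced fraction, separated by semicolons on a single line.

Charles 1/18; Diana 1/18; Fiona 1/3; Judith 1/18; Martin 1/6; Oliver 1/6; Quentin 1/6

There is no surviving spouse, so the entire estate passes to Victor's descendants per capita at each generation.
At generation 1 (Fiona, Rose, Kenneth) there are 3 shares of (1)/3 = 1/3 each.
Living: Fiona — each takes 1/3.
Deceased: Rose and Kenneth. Their combined 2/3 is pooled and carried to generation 2.
At generation 2 (Tessa, Martin, Quentin, Oliver) there are 4 shares of (2/3)/4 = 1/6 each.
Living: Martin, Quentin, and Oliver — each takes 1/6.
Deceased: Tessa. That 1/6 share is carried to generation 3.
At generation 3 (Charles, Diana, Judith) there are 3 shares of (1/6)/3 = 1/18 each.
Living: Charles, Diana, and Judith — each takes 1/18.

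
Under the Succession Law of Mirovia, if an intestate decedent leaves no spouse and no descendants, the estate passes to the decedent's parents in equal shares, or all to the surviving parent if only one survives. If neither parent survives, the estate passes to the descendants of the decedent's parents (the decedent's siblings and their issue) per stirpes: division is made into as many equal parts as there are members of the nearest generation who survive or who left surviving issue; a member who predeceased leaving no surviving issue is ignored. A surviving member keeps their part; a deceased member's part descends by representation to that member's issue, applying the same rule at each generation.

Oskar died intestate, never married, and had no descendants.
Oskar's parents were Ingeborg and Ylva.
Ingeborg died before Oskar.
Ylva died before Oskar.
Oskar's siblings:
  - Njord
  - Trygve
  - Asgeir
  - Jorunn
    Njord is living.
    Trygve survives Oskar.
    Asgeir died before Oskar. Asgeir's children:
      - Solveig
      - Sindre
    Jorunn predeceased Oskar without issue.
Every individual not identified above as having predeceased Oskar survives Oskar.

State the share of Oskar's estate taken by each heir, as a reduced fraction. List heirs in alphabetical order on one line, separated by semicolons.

Neither parent survives and there are no descendants, so the estate passes to Oskar's siblings and their issue per stirpes.
Jorunn left no surviving issue, so that branch lapses and is disregarded.
The estate is divided into 3 equal shares of 1/3 among Njord, Trygve, Asgeir.
Njord is living and takes 1/3.
Trygve is living and takes 1/3.
Asgeir predeceased; the 1/3 allotted to Asgeir's branch passes to Asgeir's issue by representation.
The 1/3 is divided into 2 equal shares of 1/6 among Solveig, Sindre.
Solveig is living and takes 1/6.
Sindre is living and takes 1/6.

Njord 1/3; Sindre 1/6; Solveig 1/6; Trygve 1/3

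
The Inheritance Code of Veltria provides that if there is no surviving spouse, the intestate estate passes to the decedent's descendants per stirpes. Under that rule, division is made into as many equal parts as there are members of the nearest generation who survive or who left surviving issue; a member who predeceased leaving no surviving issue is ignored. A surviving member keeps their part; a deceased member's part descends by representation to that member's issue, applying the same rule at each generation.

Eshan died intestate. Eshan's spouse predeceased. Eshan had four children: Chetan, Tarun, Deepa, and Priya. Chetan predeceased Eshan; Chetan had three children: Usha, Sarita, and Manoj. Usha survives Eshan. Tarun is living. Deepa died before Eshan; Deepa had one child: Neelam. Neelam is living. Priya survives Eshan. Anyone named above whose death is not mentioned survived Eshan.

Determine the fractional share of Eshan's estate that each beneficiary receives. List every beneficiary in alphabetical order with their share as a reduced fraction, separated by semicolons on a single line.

There is no surviving spouse, so the entire estate passes to Eshan's descendants per stirpes.
The estate is divided into 4 equal shares of 1/4 among Chetan, Tarun, Deepa, Priya.
Chetan predeceased; the 1/4 allotted to Chetan's branch passes to Chetan's issue by representation.
The 1/4 is divided into 3 equal shares of 1/12 among Usha, Sarita, Manoj.
Usha is living and takes 1/12.
Sarita is living and takes 1/12.
Manoj is living and takes 1/12.
Tarun is living and takes 1/4.
Deepa predeceased; the 1/4 allotted to Deepa's branch passes to Deepa's issue by representation.
Neelam is the sole taker at this level and receives the full 1/4.
Priya is living and takes 1/4.

Manoj 1/12; Neelam 1/4; Priya 1/4; Sarita 1/12; Tarun 1/4; Usha 1/12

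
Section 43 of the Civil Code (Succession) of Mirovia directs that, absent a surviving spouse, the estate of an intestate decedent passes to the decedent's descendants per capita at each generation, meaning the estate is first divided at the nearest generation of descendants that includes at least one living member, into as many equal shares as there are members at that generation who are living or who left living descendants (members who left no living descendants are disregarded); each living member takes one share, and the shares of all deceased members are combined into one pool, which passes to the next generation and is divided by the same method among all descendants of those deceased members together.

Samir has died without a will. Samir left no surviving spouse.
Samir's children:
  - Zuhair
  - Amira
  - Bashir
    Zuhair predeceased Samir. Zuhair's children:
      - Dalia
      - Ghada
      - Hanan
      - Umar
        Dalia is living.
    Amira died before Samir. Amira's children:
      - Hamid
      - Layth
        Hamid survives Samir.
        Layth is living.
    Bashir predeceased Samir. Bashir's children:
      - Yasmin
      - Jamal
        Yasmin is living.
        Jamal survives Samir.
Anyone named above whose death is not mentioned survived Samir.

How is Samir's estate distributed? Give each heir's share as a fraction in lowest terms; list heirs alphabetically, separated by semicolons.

Dalia 1/8; Ghada 1/8; Hamid 1/8; Hanan 1/8; Jamal 1/8; Layth 1/8; Umar 1/8; Yasmin 1/8

There is no surviving spouse, so the entire estate passes to Samir's descendants per capita at each generation.
No one at generation 1 (Zuhair, Amira, Bashir) is living; moving to the next generation.
At generation 2 (Dalia, Ghada, Hanan, Umar, Hamid, Layth, Yasmin, Jamal) there are 8 shares of (1)/8 = 1/8 each.
Living: Dalia, Ghada, Hanan, Umar, Hamid, Layth, Yasmin, and Jamal — each takes 1/8.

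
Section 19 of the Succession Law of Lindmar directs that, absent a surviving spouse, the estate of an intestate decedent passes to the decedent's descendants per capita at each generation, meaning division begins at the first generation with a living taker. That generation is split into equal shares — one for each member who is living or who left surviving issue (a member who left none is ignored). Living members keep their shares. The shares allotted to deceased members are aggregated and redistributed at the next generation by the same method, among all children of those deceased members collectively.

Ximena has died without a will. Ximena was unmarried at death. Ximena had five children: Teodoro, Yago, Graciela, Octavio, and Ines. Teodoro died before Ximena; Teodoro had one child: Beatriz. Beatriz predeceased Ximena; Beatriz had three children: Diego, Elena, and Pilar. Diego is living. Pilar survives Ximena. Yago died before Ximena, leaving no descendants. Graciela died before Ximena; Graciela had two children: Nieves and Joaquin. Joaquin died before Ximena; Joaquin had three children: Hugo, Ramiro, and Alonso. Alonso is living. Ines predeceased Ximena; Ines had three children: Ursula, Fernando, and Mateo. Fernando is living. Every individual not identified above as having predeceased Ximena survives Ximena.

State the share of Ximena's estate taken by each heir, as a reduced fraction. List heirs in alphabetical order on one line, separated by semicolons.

Alonso 1/24; Diego 1/24; Elena 1/24; Fernando 1/8; Hugo 1/24; Mateo 1/8; Nieves 1/8; Octavio 1/4; Pilar 1/24; Ramiro 1/24; Ursula 1/8

There is no surviving spouse, so the entire estate passes to Ximena's descendants per capita at each generation.
At generation 1 (Teodoro, Graciela, Octavio, Ines) there are 4 shares of (1)/4 = 1/4 each.
Living: Octavio — each takes 1/4.
Deceased: Teodoro, Graciela, and Ines. Their combined 3/4 is pooled and carried to generation 2.
At generation 2 (Beatriz, Nieves, Joaquin, Ursula, Fernando, Mateo) there are 6 shares of (3/4)/6 = 1/8 each.
Living: Nieves, Ursula, Fernando, and Mateo — each takes 1/8.
Deceased: Beatriz and Joaquin. Their combined 1/4 is pooled and carried to generation 3.
At generation 3 (Diego, Elena, Pilar, Hugo, Ramiro, Alonso) there are 6 shares of (1/4)/6 = 1/24 each.
Living: Diego, Elena, Pilar, Hugo, Ramiro, and Alonso — each takes 1/24.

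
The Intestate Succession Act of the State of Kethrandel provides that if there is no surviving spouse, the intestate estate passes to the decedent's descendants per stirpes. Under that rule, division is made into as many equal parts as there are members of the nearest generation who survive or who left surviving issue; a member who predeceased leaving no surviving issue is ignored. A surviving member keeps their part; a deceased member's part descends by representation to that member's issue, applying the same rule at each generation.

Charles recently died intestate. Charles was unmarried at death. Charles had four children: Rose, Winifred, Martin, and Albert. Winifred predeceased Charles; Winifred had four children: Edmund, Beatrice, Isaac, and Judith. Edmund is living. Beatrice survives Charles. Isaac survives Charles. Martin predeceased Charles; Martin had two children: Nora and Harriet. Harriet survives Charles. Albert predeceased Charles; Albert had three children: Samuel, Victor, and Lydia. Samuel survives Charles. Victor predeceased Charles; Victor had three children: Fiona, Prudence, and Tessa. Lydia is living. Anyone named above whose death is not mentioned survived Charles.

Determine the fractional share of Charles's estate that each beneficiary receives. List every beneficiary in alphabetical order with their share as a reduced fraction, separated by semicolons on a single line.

There is no surviving spouse, so the entire estate passes to Charles's descendants per stirpes.
The estate is divided into 4 equal shares of 1/4 among Rose, Winifred, Martin, Albert.
Rose is living and takes 1/4.
Winifred predeceased; the 1/4 allotted to Winifred's branch passes to Winifred's issue by representation.
The 1/4 is divided into 4 equal shares of 1/16 among Edmund, Beatrice, Isaac, Judith.
Edmund is living and takes 1/16.
Beatrice is living and takes 1/16.
Isaac is living and takes 1/16.
Judith is living and takes 1/16.
Martin predeceased; the 1/4 allotted to Martin's branch passes to Martin's issue by representation.
The 1/4 is divided into 2 equal shares of 1/8 among Nora, Harriet.
Nora is living and takes 1/8.
Harriet is living and takes 1/8.
Albert predeceased; the 1/4 allotted to Albert's branch passes to Albert's issue by representation.
The 1/4 is divided into 3 equal shares of 1/12 among Samuel, Victor, Lydia.
Samuel is living and takes 1/12.
Victor predeceased; the 1/12 allotted to Victor's branch passes to Victor's issue by representation.
The 1/12 is divided into 3 equal shares of 1/36 among Fiona, Prudence, Tessa.
Fiona is living and takes 1/36.
Prudence is living and takes 1/36.
Tessa is living and takes 1/36.
Lydia is living and takes 1/12.

Beatrice 1/16; Edmund 1/16; Fiona 1/36; Harriet 1/8; Isaac 1/16; Judith 1/16; Lydia 1/12; Nora 1/8; Prudence 1/36; Rose 1/4; Samuel 1/12; Tessa 1/36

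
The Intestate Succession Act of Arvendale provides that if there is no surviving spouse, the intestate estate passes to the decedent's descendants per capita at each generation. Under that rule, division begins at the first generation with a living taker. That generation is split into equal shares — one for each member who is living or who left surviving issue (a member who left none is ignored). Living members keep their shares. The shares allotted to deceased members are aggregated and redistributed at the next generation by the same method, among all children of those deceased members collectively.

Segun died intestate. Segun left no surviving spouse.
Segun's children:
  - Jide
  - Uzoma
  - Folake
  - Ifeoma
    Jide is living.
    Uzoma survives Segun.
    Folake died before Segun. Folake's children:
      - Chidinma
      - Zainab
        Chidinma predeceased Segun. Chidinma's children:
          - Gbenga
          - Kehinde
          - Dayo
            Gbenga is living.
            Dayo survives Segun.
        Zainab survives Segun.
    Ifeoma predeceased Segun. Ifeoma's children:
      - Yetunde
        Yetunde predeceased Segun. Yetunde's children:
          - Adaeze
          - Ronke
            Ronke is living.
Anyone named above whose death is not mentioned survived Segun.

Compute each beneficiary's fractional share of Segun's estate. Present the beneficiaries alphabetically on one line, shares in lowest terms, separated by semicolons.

There is no surviving spouse, so the entire estate passes to Segun's descendants per capita at each generation.
At generation 1 (Jide, Uzoma, Folake, Ifeoma) there are 4 shares of (1)/4 = 1/4 each.
Living: Jide and Uzoma — each takes 1/4.
Deceased: Folake and Ifeoma. Their combined 1/2 is pooled and carried to generation 2.
At generation 2 (Chidinma, Zainab, Yetunde) there are 3 shares of (1/2)/3 = 1/6 each.
Living: Zainab — each takes 1/6.
Deceased: Chidinma and Yetunde. Their combined 1/3 is pooled and carried to generation 3.
At generation 3 (Gbenga, Kehinde, Dayo, Adaeze, Ronke) there are 5 shares of (1/3)/5 = 1/15 each.
Living: Gbenga, Kehinde, Dayo, Adaeze, and Ronke — each takes 1/15.

Adaeze 1/15; Dayo 1/15; Gbenga 1/15; Jide 1/4; Kehinde 1/15; Ronke 1/15; Uzoma 1/4; Zainab 1/6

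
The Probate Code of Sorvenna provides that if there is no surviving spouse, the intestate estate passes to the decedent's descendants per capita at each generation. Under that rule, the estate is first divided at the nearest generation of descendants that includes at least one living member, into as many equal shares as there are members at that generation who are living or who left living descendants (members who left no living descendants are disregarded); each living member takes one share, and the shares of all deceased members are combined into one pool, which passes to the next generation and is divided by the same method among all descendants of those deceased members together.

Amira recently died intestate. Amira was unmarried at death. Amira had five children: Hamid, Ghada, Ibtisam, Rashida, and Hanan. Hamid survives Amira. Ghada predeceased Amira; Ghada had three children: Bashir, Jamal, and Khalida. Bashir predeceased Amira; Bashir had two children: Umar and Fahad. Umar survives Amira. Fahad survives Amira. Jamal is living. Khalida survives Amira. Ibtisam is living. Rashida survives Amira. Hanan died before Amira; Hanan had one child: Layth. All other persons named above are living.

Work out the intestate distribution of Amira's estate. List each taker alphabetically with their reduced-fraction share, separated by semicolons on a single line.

Fahad 1/20; Hamid 1/5; Ibtisam 1/5; Jamal 1/10; Khalida 1/10; Layth 1/10; Rashida 1/5; Umar 1/20

There is no surviving spouse, so the entire estate passes to Amira's descendants per capita at each generation.
At generation 1 (Hamid, Ghada, Ibtisam, Rashida, Hanan) there are 5 shares of (1)/5 = 1/5 each.
Living: Hamid, Ibtisam, and Rashida — each takes 1/5.
Deceased: Ghada and Hanan. Their combined 2/5 is pooled and carried to generation 2.
At generation 2 (Bashir, Jamal, Khalida, Layth) there are 4 shares of (2/5)/4 = 1/10 each.
Living: Jamal, Khalida, and Layth — each takes 1/10.
Deceased: Bashir. That 1/10 share is carried to generation 3.
At generation 3 (Umar, Fahad) there are 2 shares of (1/10)/2 = 1/20 each.
Living: Umar and Fahad — each takes 1/20.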